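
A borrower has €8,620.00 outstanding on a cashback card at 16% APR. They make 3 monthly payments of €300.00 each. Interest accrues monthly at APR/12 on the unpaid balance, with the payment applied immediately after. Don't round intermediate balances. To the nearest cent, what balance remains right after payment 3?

€8,057.36

Monthly rate r = 16%/12 = 1.33333% = 0.0133333.
Each month: B ← B·(1+r) − €300.00.
Month 1: interest €114.93; balance after payment €8,434.93.
Month 2: interest €112.47; balance after payment €8,247.40.
Month 3: interest €109.97; balance after payment €8,057.36.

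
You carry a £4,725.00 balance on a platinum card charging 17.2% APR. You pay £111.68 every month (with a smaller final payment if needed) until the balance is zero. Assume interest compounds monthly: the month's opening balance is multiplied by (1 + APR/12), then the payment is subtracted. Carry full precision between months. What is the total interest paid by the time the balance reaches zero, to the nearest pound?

£2,593

Monthly rate r = 17.2%/12 = 1.43333% = 0.0143333.
Payoff takes n = ⌈−ln(1 − rB₀/P)/ln(1+r)⌉ = ⌈65.521⌉ = 66 payments; the last is £58.41.
Total paid = 65·£111.68 + £58.41 = £7,317.61.
Total interest = total paid − principal = £7,317.61 − £4,725.00 = £2,592.61.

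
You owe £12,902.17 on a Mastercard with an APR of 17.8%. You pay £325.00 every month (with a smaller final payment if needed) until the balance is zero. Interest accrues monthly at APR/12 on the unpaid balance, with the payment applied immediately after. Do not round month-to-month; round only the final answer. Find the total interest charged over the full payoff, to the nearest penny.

£6,717.09

Monthly rate r = 17.8%/12 = 1.48333% = 0.0148333.
Payoff takes n = ⌈−ln(1 − rB₀/P)/ln(1+r)⌉ = ⌈60.365⌉ = 61 payments; the last is £119.26.
Total paid = 60·£325.00 + £119.26 = £19,619.26.
Total interest = total paid − principal = £19,619.26 − £12,902.17 = £6,717.09.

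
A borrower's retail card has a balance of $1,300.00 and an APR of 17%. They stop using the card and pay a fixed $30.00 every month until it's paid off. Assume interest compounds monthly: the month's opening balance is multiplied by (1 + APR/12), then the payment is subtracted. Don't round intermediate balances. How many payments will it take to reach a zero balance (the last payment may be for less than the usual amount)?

68 payments

Monthly rate r = 17%/12 = 1.41667% = 0.0141667.
Recurrence: B ← B·(1+r) − $30.00.
Month 1: interest $18.42; balance after payment $1,288.42.
Month 2: interest $18.25; balance after payment $1,276.67.
Closed form: n = −ln(1 − rB₀/P)/ln(1+r) = −ln(0.38611)/ln(1.01417) ≈ 67.649, so the balance reaches zero during payment 68.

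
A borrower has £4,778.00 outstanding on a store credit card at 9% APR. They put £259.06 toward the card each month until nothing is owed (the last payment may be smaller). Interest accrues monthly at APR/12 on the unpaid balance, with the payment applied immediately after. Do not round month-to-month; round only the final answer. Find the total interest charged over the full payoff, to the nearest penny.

Monthly rate r = 9%/12 = 0.75% = 0.0075.
Payoff takes n = ⌈−ln(1 − rB₀/P)/ln(1+r)⌉ = ⌈19.925⌉ = 20 payments; the last is £239.68.
Total paid = 19·£259.06 + £239.68 = £5,161.82.
Total interest = total paid − principal = £5,161.82 − £4,778.00 = £383.82.

£383.82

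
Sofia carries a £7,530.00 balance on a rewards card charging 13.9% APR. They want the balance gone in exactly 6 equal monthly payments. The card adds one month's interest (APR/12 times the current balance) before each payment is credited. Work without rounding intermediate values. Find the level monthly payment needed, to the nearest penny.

£1,306.37

Monthly rate r = 13.9%/12 = 1.15833% = 0.0115833.
Level-payment amortization: P = B₀·r / (1 − (1+r)^(−n)) = 7530.00·0.0115833 / (1 − 1.01158^(−6)).
Denominator 1 − (1+r)^(−6) = 0.0667671712.
P = 87.2225 / 0.0667671712 ≈ 1306.37.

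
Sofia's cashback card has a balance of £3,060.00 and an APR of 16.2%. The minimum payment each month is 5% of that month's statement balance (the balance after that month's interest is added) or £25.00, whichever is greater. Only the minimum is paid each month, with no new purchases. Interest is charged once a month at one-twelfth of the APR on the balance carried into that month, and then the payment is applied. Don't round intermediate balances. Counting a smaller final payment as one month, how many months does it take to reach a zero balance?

72 months

Monthly rate r = 16.2%/12 = 1.35% = 0.0135.
While 5% of the post-interest balance exceeds £25.00, each month B ← (B·(1+r))·(1 − 0.05), i.e. B shrinks by the factor (1+r)·0.95 = 0.96283.
This holds for months 1–49. Entering month 50 the balance is £478.13; 5% of the post-interest balance is now below £25.00, so the flat £25.00 minimum applies from here.
From month 50 a fixed £25.00 at rate r clears £478.13 in 23 more payments. Total: 49 + 23 = 72 months.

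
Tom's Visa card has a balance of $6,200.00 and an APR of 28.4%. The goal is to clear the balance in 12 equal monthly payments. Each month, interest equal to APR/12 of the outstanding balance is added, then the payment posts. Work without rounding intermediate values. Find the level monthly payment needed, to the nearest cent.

Monthly rate r = 28.4%/12 = 2.36667% = 0.0236667.
Level-payment amortization: P = B₀·r / (1 − (1+r)^(−n)) = 6200.00·0.0236667 / (1 − 1.02367^(−12)).
Denominator 1 − (1+r)^(−12) = 0.244738652.
P = 146.733 / 0.244738652 ≈ 599.55.

$599.55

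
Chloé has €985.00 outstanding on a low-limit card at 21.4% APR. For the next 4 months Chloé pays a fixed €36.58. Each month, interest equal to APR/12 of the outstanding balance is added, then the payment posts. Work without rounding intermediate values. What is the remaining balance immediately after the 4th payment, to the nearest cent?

Monthly rate r = 21.4%/12 = 1.78333% = 0.0178333.
Each month: B ← B·(1+r) − €36.58.
Month 1: interest €17.57; balance after payment €965.99.
Month 2: interest €17.23; balance after payment €946.63.
Month 3: interest €16.88; balance after payment €926.93.
Month 4: interest €16.53; balance after payment €906.88.

€906.88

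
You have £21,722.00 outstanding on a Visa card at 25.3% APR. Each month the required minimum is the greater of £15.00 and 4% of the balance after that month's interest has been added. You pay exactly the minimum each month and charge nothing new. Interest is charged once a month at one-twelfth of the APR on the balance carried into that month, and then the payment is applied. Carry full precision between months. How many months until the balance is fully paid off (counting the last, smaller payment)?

Monthly rate r = 25.3%/12 = 2.10833% = 0.0210833.
While 4% of the post-interest balance exceeds £15.00, each month B ← (B·(1+r))·(1 − 0.04), i.e. B shrinks by the factor (1+r)·0.96 = 0.98024.
This holds for months 1–205. Entering month 206 the balance is £363.12; 4% of the post-interest balance is now below £15.00, so the flat £15.00 minimum applies from here.
From month 206 a fixed £15.00 at rate r clears £363.12 in 35 more payments. Total: 205 + 35 = 240 months.

240 months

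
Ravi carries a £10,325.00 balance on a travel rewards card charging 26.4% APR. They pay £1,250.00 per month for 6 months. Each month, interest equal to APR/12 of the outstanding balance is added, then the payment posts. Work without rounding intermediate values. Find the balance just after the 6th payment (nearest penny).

£3,840.29

Monthly rate r = 26.4%/12 = 2.2% = 0.022.
Each month: B ← B·(1+r) − £1,250.00.
Month 1: interest £227.15; balance after payment £9,302.15.
Month 2: interest £204.65; balance after payment £8,256.80.
Month 3: interest £181.65; balance after payment £7,188.45.
Month 4: interest £158.15; balance after payment £6,096.59.
Month 5: interest £134.13; balance after payment £4,980.72.
Month 6: interest £109.58; balance after payment £3,840.29.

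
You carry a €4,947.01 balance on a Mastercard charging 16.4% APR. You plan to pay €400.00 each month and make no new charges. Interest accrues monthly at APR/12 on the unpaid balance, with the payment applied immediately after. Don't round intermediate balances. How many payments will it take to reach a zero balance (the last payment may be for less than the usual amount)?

Monthly rate r = 16.4%/12 = 1.36667% = 0.0136667.
Recurrence: B ← B·(1+r) − €400.00.
Month 1: interest €67.61; balance after payment €4,614.62.
Month 2: interest €63.07; balance after payment €4,277.69.
Closed form: n = −ln(1 − rB₀/P)/ln(1+r) = −ln(0.83098)/ln(1.01367) ≈ 13.640, so the balance reaches zero during payment 14.

14 months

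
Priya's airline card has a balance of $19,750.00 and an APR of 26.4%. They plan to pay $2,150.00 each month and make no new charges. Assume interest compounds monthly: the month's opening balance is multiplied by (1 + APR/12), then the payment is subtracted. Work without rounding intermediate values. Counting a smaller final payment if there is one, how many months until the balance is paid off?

11 months

Monthly rate r = 26.4%/12 = 2.2% = 0.022.
Recurrence: B ← B·(1+r) − $2,150.00.
Month 1: interest $434.50; balance after payment $18,034.50.
Month 2: interest $396.76; balance after payment $16,281.26.
Closed form: n = −ln(1 − rB₀/P)/ln(1+r) = −ln(0.79791)/ln(1.022) ≈ 10.374, so the balance reaches zero during payment 11.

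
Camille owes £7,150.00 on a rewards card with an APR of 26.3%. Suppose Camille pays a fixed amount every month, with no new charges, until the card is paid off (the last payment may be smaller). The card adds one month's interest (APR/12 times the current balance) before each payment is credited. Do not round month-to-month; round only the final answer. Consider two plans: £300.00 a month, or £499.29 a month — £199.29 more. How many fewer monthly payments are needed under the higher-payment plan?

Monthly rate r = 26.3%/12 = 2.19167% = 0.0219167.
At £300.00/mo: n = ⌈−ln(1 − rB₀/P)/ln(1+r)⌉ = 35 payments (last £24.50); total interest = total paid − £7,150.00 = £3,074.50.
At £499.29/mo: 18 payments (last £187.94); total interest £1,525.87.
Payments saved = 35 − 18 = 17.

17 fewer payments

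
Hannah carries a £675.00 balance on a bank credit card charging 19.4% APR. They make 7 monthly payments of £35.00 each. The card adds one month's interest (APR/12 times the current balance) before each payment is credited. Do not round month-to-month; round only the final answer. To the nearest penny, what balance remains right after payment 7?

Monthly rate r = 19.4%/12 = 1.61667% = 0.0161667.
Each month: B ← B·(1+r) − £35.00.
Month 1: interest £10.91; balance after payment £650.91.
Month 2: interest £10.52; balance after payment £626.44.
Month 3: interest £10.13; balance after payment £601.56.
Month 4: interest £9.73; balance after payment £576.29.
Month 5: interest £9.32; balance after payment £550.60.
Month 6: interest £8.90; balance after payment £524.51.
Month 7: interest £8.48; balance after payment £497.99.

£497.99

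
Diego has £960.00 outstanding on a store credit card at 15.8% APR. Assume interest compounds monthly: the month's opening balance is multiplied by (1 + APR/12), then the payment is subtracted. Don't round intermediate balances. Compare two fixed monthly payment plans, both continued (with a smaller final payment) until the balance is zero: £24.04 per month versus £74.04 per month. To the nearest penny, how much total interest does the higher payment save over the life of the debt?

Monthly rate r = 15.8%/12 = 1.31667% = 0.0131667.
At £24.04/mo: n = ⌈−ln(1 − rB₀/P)/ln(1+r)⌉ = 58 payments (last £0.93); total interest = total paid − £960.00 = £411.21.
At £74.04/mo: 15 payments (last £23.11); total interest £99.67.
Interest saved = £411.21 − £99.67 = £311.54.

£311.54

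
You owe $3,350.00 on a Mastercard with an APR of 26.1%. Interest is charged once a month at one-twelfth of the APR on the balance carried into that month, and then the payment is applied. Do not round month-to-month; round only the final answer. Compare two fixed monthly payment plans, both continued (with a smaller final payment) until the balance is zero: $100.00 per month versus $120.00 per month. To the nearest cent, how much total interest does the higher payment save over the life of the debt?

Monthly rate r = 26.1%/12 = 2.175% = 0.02175.
At $100.00/mo: n = ⌈−ln(1 − rB₀/P)/ln(1+r)⌉ = 61 payments (last $61.80); total interest = total paid − $3,350.00 = $2,711.80.
At $120.00/mo: 44 payments (last $51.62); total interest $1,861.62.
Interest saved = $2,711.80 − $1,861.62 = $850.18.

$850.18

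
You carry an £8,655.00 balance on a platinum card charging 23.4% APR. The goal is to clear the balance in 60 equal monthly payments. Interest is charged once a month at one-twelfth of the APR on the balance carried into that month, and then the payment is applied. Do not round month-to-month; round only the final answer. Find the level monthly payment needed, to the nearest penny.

£245.98

Monthly rate r = 23.4%/12 = 1.95% = 0.0195.
Level-payment amortization: P = B₀·r / (1 − (1+r)^(−n)) = 8655.00·0.0195 / (1 − 1.0195^(−60)).
Denominator 1 − (1+r)^(−60) = 0.686118158.
P = 168.773 / 0.686118158 ≈ 245.98.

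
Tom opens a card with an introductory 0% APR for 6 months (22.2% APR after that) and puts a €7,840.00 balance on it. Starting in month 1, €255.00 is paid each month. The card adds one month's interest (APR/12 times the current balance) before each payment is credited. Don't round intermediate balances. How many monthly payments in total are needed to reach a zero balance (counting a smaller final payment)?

Promo months 1–6 at r₀ = 0%/12 = 0; months 7+ at r₁ = 22.2%/12 = 0.0185.
After month 6 (no interest yet): B = €7,840.00 − 6·€255.00 = €6,310.00.
Then at r₁ with €255.00/mo: n₂ = −ln(1 − r₁·B/P)/ln(1+r₁) ≈ 33.39 → 34 more payments.

40 months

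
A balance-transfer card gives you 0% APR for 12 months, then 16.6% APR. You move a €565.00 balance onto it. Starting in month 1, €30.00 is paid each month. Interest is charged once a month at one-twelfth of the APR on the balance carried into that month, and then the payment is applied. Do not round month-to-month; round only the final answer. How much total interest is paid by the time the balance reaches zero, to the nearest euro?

€12

Promo months 1–12 at r₀ = 0%/12 = 0; months 13+ at r₁ = 16.6%/12 = 0.0138333.
After month 12 (no interest yet): B = €565.00 − 12·€30.00 = €205.00.
Then at r₁ with €30.00/mo: n₂ = −ln(1 − r₁·B/P)/ln(1+r₁) ≈ 7.23 → 8 more payments.
Total paid = 19·€30.00 + €6.87 = €576.87; interest = €576.87 − €565.00 = €11.87.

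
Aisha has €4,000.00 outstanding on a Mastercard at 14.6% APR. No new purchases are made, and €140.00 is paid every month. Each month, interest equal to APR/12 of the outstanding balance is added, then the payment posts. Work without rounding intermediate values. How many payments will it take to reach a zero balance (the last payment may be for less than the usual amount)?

Monthly rate r = 14.6%/12 = 1.21667% = 0.0121667.
Recurrence: B ← B·(1+r) − €140.00.
Month 1: interest €48.67; balance after payment €3,908.67.
Month 2: interest €47.56; balance after payment €3,816.22.
Closed form: n = −ln(1 − rB₀/P)/ln(1+r) = −ln(0.65238)/ln(1.01217) ≈ 35.319, so the balance reaches zero during payment 36.

36 months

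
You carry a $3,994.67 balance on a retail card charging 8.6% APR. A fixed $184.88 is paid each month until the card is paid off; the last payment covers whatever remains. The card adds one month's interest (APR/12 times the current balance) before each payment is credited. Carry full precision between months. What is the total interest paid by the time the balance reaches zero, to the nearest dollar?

$361

Monthly rate r = 8.6%/12 = 0.716667% = 0.00716667.
Payoff takes n = ⌈−ln(1 − rB₀/P)/ln(1+r)⌉ = ⌈23.559⌉ = 24 payments; the last is $103.58.
Total paid = 23·$184.88 + $103.58 = $4,355.82.
Total interest = total paid − principal = $4,355.82 − $3,994.67 = $361.15.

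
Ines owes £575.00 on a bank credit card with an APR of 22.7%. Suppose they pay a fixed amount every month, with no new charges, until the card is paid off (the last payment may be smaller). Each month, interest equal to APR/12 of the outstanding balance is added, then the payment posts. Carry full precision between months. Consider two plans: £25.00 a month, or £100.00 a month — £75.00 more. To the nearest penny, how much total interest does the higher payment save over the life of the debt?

Monthly rate r = 22.7%/12 = 1.89167% = 0.0189167.
At £25.00/mo: n = ⌈−ln(1 − rB₀/P)/ln(1+r)⌉ = 31 payments (last £11.90); total interest = total paid − £575.00 = £186.90.
At £100.00/mo: 7 payments (last £14.60); total interest £39.60.
Interest saved = £186.90 − £39.60 = £147.30.

£147.30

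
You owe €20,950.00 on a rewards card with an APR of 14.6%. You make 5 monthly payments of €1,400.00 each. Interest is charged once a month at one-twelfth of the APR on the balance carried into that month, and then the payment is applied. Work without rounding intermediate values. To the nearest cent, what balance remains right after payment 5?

€15,083.43

Monthly rate r = 14.6%/12 = 1.21667% = 0.0121667.
Each month: B ← B·(1+r) − €1,400.00.
Month 1: interest €254.89; balance after payment €19,804.89.
Month 2: interest €240.96; balance after payment €18,645.85.
Month 3: interest €226.86; balance after payment €17,472.71.
Month 4: interest €212.58; balance after payment €16,285.29.
Month 5: interest €198.14; balance after payment €15,083.43.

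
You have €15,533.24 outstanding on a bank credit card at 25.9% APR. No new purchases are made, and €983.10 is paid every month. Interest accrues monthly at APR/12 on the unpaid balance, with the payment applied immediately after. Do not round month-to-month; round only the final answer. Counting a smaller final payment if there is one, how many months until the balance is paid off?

20 payments

Monthly rate r = 25.9%/12 = 2.15833% = 0.0215833.
Recurrence: B ← B·(1+r) − €983.10.
Month 1: interest €335.26; balance after payment €14,885.40.
Month 2: interest €321.28; balance after payment €14,223.58.
Closed form: n = −ln(1 − rB₀/P)/ln(1+r) = −ln(0.65898)/ln(1.02158) ≈ 19.531, so the balance reaches zero during payment 20.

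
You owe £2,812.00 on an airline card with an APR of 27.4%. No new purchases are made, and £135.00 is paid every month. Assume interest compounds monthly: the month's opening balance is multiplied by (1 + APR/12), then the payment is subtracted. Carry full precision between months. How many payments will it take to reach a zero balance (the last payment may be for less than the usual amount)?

29 months

Monthly rate r = 27.4%/12 = 2.28333% = 0.0228333.
Recurrence: B ← B·(1+r) − £135.00.
Month 1: interest £64.21; balance after payment £2,741.21.
Month 2: interest £62.59; balance after payment £2,668.80.
Closed form: n = −ln(1 − rB₀/P)/ln(1+r) = −ln(0.52439)/ln(1.02283) ≈ 28.592, so the balance reaches zero during payment 29.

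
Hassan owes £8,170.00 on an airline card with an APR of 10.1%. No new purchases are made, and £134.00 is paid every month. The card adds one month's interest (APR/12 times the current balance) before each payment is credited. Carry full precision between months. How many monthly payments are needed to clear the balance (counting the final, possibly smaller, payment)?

Monthly rate r = 10.1%/12 = 0.841667% = 0.00841667.
Recurrence: B ← B·(1+r) − £134.00.
Month 1: interest £68.76; balance after payment £8,104.76.
Month 2: interest £68.22; balance after payment £8,038.98.
Closed form: n = −ln(1 − rB₀/P)/ln(1+r) = −ln(0.48683)/ln(1.00842) ≈ 85.884, so the balance reaches zero during payment 86.

86 payments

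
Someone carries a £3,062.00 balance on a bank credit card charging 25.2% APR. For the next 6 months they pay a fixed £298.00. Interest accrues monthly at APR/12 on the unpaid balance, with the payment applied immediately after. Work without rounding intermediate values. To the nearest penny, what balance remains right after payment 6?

Monthly rate r = 25.2%/12 = 2.1% = 0.021.
Each month: B ← B·(1+r) − £298.00.
Month 1: interest £64.30; balance after payment £2,828.30.
Month 2: interest £59.39; balance after payment £2,589.70.
Month 3: interest £54.38; balance after payment £2,346.08.
Month 4: interest £49.27; balance after payment £2,097.35.
Month 5: interest £44.04; balance after payment £1,843.39.
Month 6: interest £38.71; balance after payment £1,584.10.

£1,584.10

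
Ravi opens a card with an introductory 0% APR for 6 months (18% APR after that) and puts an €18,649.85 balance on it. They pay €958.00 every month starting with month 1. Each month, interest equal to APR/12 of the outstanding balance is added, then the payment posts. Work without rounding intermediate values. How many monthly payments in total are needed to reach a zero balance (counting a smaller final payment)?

Promo months 1–6 at r₀ = 0%/12 = 0; months 7+ at r₁ = 18%/12 = 0.015.
After month 6 (no interest yet): B = €18,649.85 − 6·€958.00 = €12,901.85.
Then at r₁ with €958.00/mo: n₂ = −ln(1 − r₁·B/P)/ln(1+r₁) ≈ 15.16 → 16 more payments.

22 months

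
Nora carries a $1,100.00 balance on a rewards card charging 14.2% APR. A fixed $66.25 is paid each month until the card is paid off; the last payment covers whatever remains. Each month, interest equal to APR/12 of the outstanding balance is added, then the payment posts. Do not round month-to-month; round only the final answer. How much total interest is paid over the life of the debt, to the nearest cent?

Monthly rate r = 14.2%/12 = 1.18333% = 0.0118333.
Payoff takes n = ⌈−ln(1 − rB₀/P)/ln(1+r)⌉ = ⌈18.595⌉ = 19 payments; the last is $39.52.
Total paid = 18·$66.25 + $39.52 = $1,232.02.
Total interest = total paid − principal = $1,232.02 − $1,100.00 = $132.02.

$132.02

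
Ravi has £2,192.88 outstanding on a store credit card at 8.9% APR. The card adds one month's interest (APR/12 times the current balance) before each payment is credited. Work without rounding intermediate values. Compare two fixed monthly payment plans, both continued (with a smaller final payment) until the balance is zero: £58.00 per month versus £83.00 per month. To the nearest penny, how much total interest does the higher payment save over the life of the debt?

Monthly rate r = 8.9%/12 = 0.741667% = 0.00741667.
At £58.00/mo: n = ⌈−ln(1 − rB₀/P)/ln(1+r)⌉ = 45 payments (last £31.03); total interest = total paid − £2,192.88 = £390.15.
At £83.00/mo: 30 payments (last £42.81); total interest £256.93.
Interest saved = £390.15 − £256.93 = £133.22.

£133.22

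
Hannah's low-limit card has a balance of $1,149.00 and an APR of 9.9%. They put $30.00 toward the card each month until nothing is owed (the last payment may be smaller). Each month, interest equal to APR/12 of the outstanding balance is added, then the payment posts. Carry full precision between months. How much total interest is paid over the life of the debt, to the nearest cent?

Monthly rate r = 9.9%/12 = 0.825% = 0.00825.
Payoff takes n = ⌈−ln(1 − rB₀/P)/ln(1+r)⌉ = ⌈46.221⌉ = 47 payments; the last is $6.66.
Total paid = 46·$30.00 + $6.66 = $1,386.66.
Total interest = total paid − principal = $1,386.66 − $1,149.00 = $237.66.

$237.66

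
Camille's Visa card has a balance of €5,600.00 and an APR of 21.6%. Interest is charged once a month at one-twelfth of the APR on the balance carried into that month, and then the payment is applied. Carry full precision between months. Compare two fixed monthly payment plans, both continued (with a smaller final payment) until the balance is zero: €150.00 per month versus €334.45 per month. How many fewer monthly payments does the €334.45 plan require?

42 fewer payments

Monthly rate r = 21.6%/12 = 1.8% = 0.018.
At €150.00/mo: n = ⌈−ln(1 − rB₀/P)/ln(1+r)⌉ = 63 payments (last €73.21); total interest = total paid − €5,600.00 = €3,773.21.
At €334.45/mo: 21 payments (last €35.24); total interest €1,124.24.
Payments saved = 63 − 21 = 42.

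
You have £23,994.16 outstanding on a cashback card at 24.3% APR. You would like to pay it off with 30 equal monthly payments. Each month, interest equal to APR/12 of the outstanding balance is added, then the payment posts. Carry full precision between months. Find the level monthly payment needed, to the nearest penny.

£1,075.02

Monthly rate r = 24.3%/12 = 2.025% = 0.02025.
Level-payment amortization: P = B₀·r / (1 − (1+r)^(−n)) = 23994.16·0.02025 / (1 − 1.02025^(−30)).
Denominator 1 − (1+r)^(−30) = 0.451973074.
P = 485.882 / 0.451973074 ≈ 1075.02.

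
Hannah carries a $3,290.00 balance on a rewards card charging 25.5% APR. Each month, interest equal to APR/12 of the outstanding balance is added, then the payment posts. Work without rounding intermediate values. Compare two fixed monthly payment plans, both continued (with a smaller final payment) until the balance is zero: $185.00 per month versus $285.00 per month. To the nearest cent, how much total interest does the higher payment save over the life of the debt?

Monthly rate r = 25.5%/12 = 2.125% = 0.02125.
At $185.00/mo: n = ⌈−ln(1 − rB₀/P)/ln(1+r)⌉ = 23 payments (last $106.59); total interest = total paid − $3,290.00 = $886.59.
At $285.00/mo: 14 payments (last $110.34); total interest $525.34.
Interest saved = $886.59 − $525.34 = $361.25.

$361.25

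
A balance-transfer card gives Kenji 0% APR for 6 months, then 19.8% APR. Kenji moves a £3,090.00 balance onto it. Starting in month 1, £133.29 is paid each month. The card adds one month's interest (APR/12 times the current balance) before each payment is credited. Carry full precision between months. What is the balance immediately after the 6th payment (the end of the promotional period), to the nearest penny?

Promo months 1–6 at r₀ = 0%/12 = 0; months 7+ at r₁ = 19.8%/12 = 0.0165.
After month 6 (no interest yet): B = £3,090.00 − 6·£133.29 = £2,290.26.

£2,290.26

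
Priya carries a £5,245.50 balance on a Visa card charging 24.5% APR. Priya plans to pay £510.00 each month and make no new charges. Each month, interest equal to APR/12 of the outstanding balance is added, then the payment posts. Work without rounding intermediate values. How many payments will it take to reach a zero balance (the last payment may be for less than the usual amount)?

12 payments

Monthly rate r = 24.5%/12 = 2.04167% = 0.0204167.
Recurrence: B ← B·(1+r) − £510.00.
Month 1: interest £107.10; balance after payment £4,842.60.
Month 2: interest £98.87; balance after payment £4,431.47.
Closed form: n = −ln(1 − rB₀/P)/ln(1+r) = −ln(0.79001)/ln(1.02042) ≈ 11.663, so the balance reaches zero during payment 12.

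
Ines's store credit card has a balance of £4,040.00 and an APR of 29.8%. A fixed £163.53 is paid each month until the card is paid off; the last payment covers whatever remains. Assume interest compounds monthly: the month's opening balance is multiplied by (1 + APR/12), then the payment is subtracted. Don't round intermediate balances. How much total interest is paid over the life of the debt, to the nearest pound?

£2,298

Monthly rate r = 29.8%/12 = 2.48333% = 0.0248333.
Payoff takes n = ⌈−ln(1 − rB₀/P)/ln(1+r)⌉ = ⌈38.754⌉ = 39 payments; the last is £123.70.
Total paid = 38·£163.53 + £123.70 = £6,337.84.
Total interest = total paid − principal = £6,337.84 − £4,040.00 = £2,297.84.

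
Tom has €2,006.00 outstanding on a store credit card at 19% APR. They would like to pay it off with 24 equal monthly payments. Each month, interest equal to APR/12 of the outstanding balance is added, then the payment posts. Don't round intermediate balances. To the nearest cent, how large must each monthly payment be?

Monthly rate r = 19%/12 = 1.58333% = 0.0158333.
Level-payment amortization: P = B₀·r / (1 − (1+r)^(−n)) = 2006.00·0.0158333 / (1 − 1.01583^(−24)).
Denominator 1 − (1+r)^(−24) = 0.314099736.
P = 31.7617 / 0.314099736 ≈ 101.12.

€101.12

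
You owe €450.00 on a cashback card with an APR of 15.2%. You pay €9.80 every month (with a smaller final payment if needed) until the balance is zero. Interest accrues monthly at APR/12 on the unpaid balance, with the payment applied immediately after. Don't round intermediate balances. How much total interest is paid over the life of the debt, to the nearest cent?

Monthly rate r = 15.2%/12 = 1.26667% = 0.0126667.
Payoff takes n = ⌈−ln(1 − rB₀/P)/ln(1+r)⌉ = ⌈69.229⌉ = 70 payments; the last is €2.26.
Total paid = 69·€9.80 + €2.26 = €678.46.
Total interest = total paid − principal = €678.46 − €450.00 = €228.46.

€228.46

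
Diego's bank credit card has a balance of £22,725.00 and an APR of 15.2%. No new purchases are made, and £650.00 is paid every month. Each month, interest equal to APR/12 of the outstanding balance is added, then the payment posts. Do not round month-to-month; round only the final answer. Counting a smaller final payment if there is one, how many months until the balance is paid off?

Monthly rate r = 15.2%/12 = 1.26667% = 0.0126667.
Recurrence: B ← B·(1+r) − £650.00.
Month 1: interest £287.85; balance after payment £22,362.85.
Month 2: interest £283.26; balance after payment £21,996.11.
Closed form: n = −ln(1 − rB₀/P)/ln(1+r) = −ln(0.55715)/ln(1.01267) ≈ 46.469, so the balance reaches zero during payment 47.

47 months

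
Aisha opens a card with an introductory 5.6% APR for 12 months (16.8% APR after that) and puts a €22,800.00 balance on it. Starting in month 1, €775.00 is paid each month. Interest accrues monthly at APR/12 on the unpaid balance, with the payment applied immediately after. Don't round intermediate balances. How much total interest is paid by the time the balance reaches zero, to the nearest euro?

Promo months 1–12 at r₀ = 5.6%/12 = 0.00466667; months 13+ at r₁ = 16.8%/12 = 0.014.
After month 12: iterate B ← B·(1+r₀) − €775.00 for 12 months → €14,567.63.
Then at r₁ with €775.00/mo: n₂ = −ln(1 − r₁·B/P)/ln(1+r₁) ≈ 21.97 → 22 more payments.
Total paid = 33·€775.00 + €748.25 = €26,323.25; interest = €26,323.25 − €22,800.00 = €3,523.25.

€3,523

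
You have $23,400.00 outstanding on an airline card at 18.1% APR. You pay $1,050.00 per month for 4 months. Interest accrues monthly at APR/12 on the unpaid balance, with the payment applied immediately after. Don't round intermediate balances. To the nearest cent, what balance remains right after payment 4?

$20,548.08

Monthly rate r = 18.1%/12 = 1.50833% = 0.0150833.
Each month: B ← B·(1+r) − $1,050.00.
Month 1: interest $352.95; balance after payment $22,702.95.
Month 2: interest $342.44; balance after payment $21,995.39.
Month 3: interest $331.76; balance after payment $21,277.15.
Month 4: interest $320.93; balance after payment $20,548.08.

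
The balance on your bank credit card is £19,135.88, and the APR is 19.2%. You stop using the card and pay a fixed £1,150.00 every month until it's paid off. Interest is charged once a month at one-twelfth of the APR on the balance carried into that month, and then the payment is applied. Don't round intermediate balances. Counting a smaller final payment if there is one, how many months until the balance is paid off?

20 months

Monthly rate r = 19.2%/12 = 1.6% = 0.016.
Recurrence: B ← B·(1+r) − £1,150.00.
Month 1: interest £306.17; balance after payment £18,292.05.
Month 2: interest £292.67; balance after payment £17,434.73.
Closed form: n = −ln(1 − rB₀/P)/ln(1+r) = −ln(0.73376)/ln(1.016) ≈ 19.503, so the balance reaches zero during payment 20.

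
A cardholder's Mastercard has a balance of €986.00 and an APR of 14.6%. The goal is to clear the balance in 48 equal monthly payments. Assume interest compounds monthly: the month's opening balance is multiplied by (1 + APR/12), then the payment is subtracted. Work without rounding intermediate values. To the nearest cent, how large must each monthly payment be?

€27.24

Monthly rate r = 14.6%/12 = 1.21667% = 0.0121667.
Level-payment amortization: P = B₀·r / (1 − (1+r)^(−n)) = 986.00·0.0121667 / (1 − 1.01217^(−48)).
Denominator 1 − (1+r)^(−48) = 0.44036802.
P = 11.9963 / 0.44036802 ≈ 27.24.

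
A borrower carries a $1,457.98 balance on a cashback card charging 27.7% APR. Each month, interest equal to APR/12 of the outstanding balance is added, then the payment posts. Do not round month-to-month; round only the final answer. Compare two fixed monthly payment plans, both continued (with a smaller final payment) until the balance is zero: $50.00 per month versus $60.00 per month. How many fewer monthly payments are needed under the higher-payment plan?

12 fewer payments

Monthly rate r = 27.7%/12 = 2.30833% = 0.0230833.
At $50.00/mo: n = ⌈−ln(1 − rB₀/P)/ln(1+r)⌉ = 49 payments (last $49.73); total interest = total paid − $1,457.98 = $991.75.
At $60.00/mo: 37 payments (last $4.02); total interest $706.04.
Payments saved = 49 − 37 = 12.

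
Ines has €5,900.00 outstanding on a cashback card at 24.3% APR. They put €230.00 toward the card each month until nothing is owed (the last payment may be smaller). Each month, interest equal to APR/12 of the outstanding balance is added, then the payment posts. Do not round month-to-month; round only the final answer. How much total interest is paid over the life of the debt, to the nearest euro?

€2,508

Monthly rate r = 24.3%/12 = 2.025% = 0.02025.
Payoff takes n = ⌈−ln(1 − rB₀/P)/ln(1+r)⌉ = ⌈36.555⌉ = 37 payments; the last is €128.15.
Total paid = 36·€230.00 + €128.15 = €8,408.15.
Total interest = total paid − principal = €8,408.15 − €5,900.00 = €2,508.15.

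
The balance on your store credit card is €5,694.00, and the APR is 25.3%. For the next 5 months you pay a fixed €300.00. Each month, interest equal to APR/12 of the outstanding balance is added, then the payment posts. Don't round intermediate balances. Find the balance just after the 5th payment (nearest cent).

€4,755.49

Monthly rate r = 25.3%/12 = 2.10833% = 0.0210833.
Each month: B ← B·(1+r) − €300.00.
Month 1: interest €120.05; balance after payment €5,514.05.
Month 2: interest €116.25; balance after payment €5,330.30.
Month 3: interest €112.38; balance after payment €5,142.68.
Month 4: interest €108.42; balance after payment €4,951.11.
Month 5: interest €104.39; balance after payment €4,755.49.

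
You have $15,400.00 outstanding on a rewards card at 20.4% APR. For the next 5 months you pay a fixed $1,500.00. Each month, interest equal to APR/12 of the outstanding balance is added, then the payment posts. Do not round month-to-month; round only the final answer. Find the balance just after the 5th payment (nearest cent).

Monthly rate r = 20.4%/12 = 1.7% = 0.017.
Each month: B ← B·(1+r) − $1,500.00.
Month 1: interest $261.80; balance after payment $14,161.80.
Month 2: interest $240.75; balance after payment $12,902.55.
Month 3: interest $219.34; balance after payment $11,621.89.
Month 4: interest $197.57; balance after payment $10,319.47.
Month 5: interest $175.43; balance after payment $8,994.90.

$8,994.90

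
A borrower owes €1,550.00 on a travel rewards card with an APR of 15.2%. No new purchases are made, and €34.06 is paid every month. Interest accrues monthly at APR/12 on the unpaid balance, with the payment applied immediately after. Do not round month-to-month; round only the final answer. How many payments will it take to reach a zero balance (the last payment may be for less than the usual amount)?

Monthly rate r = 15.2%/12 = 1.26667% = 0.0126667.
Recurrence: B ← B·(1+r) − €34.06.
Month 1: interest €19.63; balance after payment €1,535.57.
Month 2: interest €19.45; balance after payment €1,520.96.
Closed form: n = −ln(1 − rB₀/P)/ln(1+r) = −ln(0.42357)/ln(1.01267) ≈ 68.248, so the balance reaches zero during payment 69.

69 payments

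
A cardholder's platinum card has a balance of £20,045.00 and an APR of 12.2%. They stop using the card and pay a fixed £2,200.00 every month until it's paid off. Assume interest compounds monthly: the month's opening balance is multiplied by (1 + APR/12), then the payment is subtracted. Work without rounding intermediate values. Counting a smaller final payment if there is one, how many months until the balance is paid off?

Monthly rate r = 12.2%/12 = 1.01667% = 0.0101667.
Recurrence: B ← B·(1+r) − £2,200.00.
Month 1: interest £203.79; balance after payment £18,048.79.
Month 2: interest £183.50; balance after payment £16,032.29.
Closed form: n = −ln(1 − rB₀/P)/ln(1+r) = −ln(0.90737)/ln(1.01017) ≈ 9.610, so the balance reaches zero during payment 10.

10 payments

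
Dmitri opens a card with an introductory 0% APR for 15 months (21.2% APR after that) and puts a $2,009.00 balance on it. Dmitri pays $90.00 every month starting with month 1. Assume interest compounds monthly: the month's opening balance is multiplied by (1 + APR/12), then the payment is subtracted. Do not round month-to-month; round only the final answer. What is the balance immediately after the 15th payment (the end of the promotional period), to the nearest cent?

$659.00

Promo months 1–15 at r₀ = 0%/12 = 0; months 16+ at r₁ = 21.2%/12 = 0.0176667.
After month 15 (no interest yet): B = $2,009.00 − 15·$90.00 = $659.00.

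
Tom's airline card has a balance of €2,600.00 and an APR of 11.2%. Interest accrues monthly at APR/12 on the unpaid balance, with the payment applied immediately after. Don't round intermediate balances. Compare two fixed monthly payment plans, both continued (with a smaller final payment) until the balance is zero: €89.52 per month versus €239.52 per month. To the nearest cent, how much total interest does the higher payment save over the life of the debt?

€292.42

Monthly rate r = 11.2%/12 = 0.933333% = 0.00933333.
At €89.52/mo: n = ⌈−ln(1 − rB₀/P)/ln(1+r)⌉ = 35 payments (last €3.13); total interest = total paid − €2,600.00 = €446.81.
At €239.52/mo: 12 payments (last €119.67); total interest €154.39.
Interest saved = €446.81 − €154.39 = €292.42.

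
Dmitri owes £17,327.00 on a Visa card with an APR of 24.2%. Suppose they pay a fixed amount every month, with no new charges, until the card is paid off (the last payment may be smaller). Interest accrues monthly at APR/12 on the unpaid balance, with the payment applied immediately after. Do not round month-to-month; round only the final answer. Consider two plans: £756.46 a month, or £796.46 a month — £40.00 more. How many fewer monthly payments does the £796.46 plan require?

3 fewer payments

Monthly rate r = 24.2%/12 = 2.01667% = 0.0201667.
At £756.46/mo: n = ⌈−ln(1 − rB₀/P)/ln(1+r)⌉ = 32 payments (last £31.02); total interest = total paid − £17,327.00 = £6,154.28.
At £796.46/mo: 29 payments (last £738.44); total interest £5,712.32.
Payments saved = 32 − 29 = 3.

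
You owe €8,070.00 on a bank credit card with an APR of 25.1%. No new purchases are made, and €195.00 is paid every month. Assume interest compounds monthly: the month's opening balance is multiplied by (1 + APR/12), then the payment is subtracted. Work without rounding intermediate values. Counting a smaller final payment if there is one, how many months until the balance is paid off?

Monthly rate r = 25.1%/12 = 2.09167% = 0.0209167.
Recurrence: B ← B·(1+r) − €195.00.
Month 1: interest €168.80; balance after payment €8,043.80.
Month 2: interest €168.25; balance after payment €8,017.05.
Closed form: n = −ln(1 − rB₀/P)/ln(1+r) = −ln(0.13437)/ln(1.02092) ≈ 96.959, so the balance reaches zero during payment 97.

97 months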